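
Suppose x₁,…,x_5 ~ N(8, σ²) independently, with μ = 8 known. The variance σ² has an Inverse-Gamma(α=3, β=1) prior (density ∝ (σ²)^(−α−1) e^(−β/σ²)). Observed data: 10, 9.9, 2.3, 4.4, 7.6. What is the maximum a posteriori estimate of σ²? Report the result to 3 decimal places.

σ̂²_MAP = 4.248

Sum of squared deviations about the known mean: SS = (10−8)² + (9.9−8)² + (2.3−8)² + (4.4−8)² + (7.6−8)² = 53.22.
The Normal likelihood contributes (σ²)^(−n/2) exp(−SS/(2σ²)), so the posterior is Inverse-Gamma(α + n/2, β + SS/2) = Inverse-Gamma(5.5, 27.61).
The mode of Inverse-Gamma(a, b) is b/(a+1) = 27.61/6.5 ≈ 4.248.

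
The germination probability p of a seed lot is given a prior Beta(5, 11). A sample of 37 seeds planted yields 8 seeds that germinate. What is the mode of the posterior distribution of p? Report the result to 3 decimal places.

p̂_MAP = 0.235

Prior: Beta(5, 11).
Data: 8 successes in 37 trials. The binomial likelihood contributes p^8(1−p)^29, so the posterior is Beta(5+8, 11+29) = Beta(13, 40).
For Beta(a, b) with a, b > 1 the mode is (a−1)/(a+b−2) = 12/51 ≈ 0.235.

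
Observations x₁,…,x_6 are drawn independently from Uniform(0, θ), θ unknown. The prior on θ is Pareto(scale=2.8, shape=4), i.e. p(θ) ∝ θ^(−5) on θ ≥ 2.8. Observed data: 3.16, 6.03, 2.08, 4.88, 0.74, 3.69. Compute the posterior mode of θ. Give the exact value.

The Uniform(0, θ) likelihood is θ^(−n) for θ ≥ max(xᵢ), zero otherwise. Here max(xᵢ) = 6.03.
Posterior ∝ θ^(−5) · θ^(−6) = θ^(−11) on θ ≥ max(2.8, 6.03) = 6.03.
This density is strictly decreasing in θ, so the posterior mode lies at the lower boundary of the support.

θ̂_MAP = 6.03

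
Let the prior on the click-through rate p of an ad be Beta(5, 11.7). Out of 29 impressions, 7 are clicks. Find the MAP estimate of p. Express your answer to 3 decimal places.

p̂_MAP = 0.252

Prior: Beta(5, 11.7).
Data: 7 successes in 29 trials. The binomial likelihood contributes p^7(1−p)^22, so the posterior is Beta(5+7, 11.7+22) = Beta(12, 33.7).
For Beta(a, b) with a, b > 1 the mode is (a−1)/(a+b−2) = 11/43.7 ≈ 0.252.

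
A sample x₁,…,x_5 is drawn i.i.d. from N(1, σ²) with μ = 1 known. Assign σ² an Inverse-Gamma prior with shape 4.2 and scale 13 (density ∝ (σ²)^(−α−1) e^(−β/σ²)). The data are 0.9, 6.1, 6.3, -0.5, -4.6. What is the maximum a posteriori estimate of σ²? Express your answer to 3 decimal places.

Sum of squared deviations about the known mean: SS = (0.9−1)² + (6.1−1)² + (6.3−1)² + (-0.5−1)² + (-4.6−1)² = 87.72.
The Normal likelihood contributes (σ²)^(−n/2) exp(−SS/(2σ²)), so the posterior is Inverse-Gamma(α + n/2, β + SS/2) = Inverse-Gamma(6.7, 56.86).
The mode of Inverse-Gamma(a, b) is b/(a+1) = 56.86/7.7 ≈ 7.384.

σ̂²_MAP = 7.384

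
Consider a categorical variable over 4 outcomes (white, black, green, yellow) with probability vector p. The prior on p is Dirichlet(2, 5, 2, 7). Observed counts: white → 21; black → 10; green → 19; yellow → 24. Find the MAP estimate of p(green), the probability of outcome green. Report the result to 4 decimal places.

MAP estimate of p(green) = 0.2326

The posterior is Dirichlet(αᵢ + nᵢ) = Dirichlet(23, 15, 21, 31).
For a Dirichlet(a₁,…,a_K) with all aᵢ > 1, the mode has j-th component (aⱼ − 1)/(Σaᵢ − K).
Here Σaᵢ = 90 and K = 4, so p(green) = (21 − 1)/(90 − 4) = 20/86 ≈ 0.2326.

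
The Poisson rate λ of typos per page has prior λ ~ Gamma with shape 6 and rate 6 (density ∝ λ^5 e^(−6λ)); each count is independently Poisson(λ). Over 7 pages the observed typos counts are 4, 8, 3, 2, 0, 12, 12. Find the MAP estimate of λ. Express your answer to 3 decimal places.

Σxᵢ = 4+8+3+2+0+12+12 = 41, with n = 7.
Posterior ∝ λ^5e^(−6λ) · λ^41e^(−7λ) = λ^46e^(−13λ), i.e. Gamma(shape=47, rate=13).
The mode of a Gamma(a, b) with a ≥ 1 (shape–rate) is (a−1)/b = 46/13 ≈ 3.538.

λ̂_MAP = 3.538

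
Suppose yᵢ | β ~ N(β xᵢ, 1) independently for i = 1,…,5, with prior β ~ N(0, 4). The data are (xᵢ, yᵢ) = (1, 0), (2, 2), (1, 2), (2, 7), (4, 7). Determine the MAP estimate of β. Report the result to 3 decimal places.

log p(β | y) = −Σ(yᵢ − βxᵢ)²/(2·1) − β²/(2·4) + const.
Setting the derivative to zero: Σxᵢ(yᵢ − βxᵢ)/1 − β/4 = 0, so β = Σxᵢyᵢ / (Σxᵢ² + σ²/τ²).
Σxᵢyᵢ = 1·0 + 2·2 + 1·2 + 2·7 + 4·7 = 48; Σxᵢ² = 26; σ²/τ² = 0.25.
β̂_MAP = 48 / (26 + 0.25) = 48/26.25 ≈ 1.829.

β̂_MAP = 1.829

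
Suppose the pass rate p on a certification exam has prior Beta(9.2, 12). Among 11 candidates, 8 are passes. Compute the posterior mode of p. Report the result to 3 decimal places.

p̂_MAP = 0.536

Prior: Beta(9.2, 12).
Data: 8 successes in 11 trials. The binomial likelihood contributes p^8(1−p)^3, so the posterior is Beta(9.2+8, 12+3) = Beta(17.2, 15).
For Beta(a, b) with a, b > 1 the mode is (a−1)/(a+b−2) = 16.2/30.2 ≈ 0.536.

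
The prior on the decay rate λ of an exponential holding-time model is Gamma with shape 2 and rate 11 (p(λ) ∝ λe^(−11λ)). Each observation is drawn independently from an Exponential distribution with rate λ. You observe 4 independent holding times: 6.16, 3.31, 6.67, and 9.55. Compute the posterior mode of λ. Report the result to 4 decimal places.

λ̂_MAP = 0.1363

The Exponential(rate=λ) likelihood is ∝ λ^n e^(−λΣtᵢ). Here n = 4 and Σtᵢ = 6.16 + 3.31 + 6.67 + 9.55 = 25.69.
Posterior ∝ λe^(−11λ) · λ^4e^(−25.69λ) = λ^5e^(−36.69λ), i.e. Gamma(6, 36.69).
Mode = (a−1)/b = 5/36.69 ≈ 0.1363.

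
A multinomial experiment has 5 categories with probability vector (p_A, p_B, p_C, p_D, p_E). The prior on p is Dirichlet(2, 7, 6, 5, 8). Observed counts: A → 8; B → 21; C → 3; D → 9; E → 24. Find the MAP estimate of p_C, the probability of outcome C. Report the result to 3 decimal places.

MAP estimate of p_C = 0.091

The posterior is Dirichlet(αᵢ + nᵢ) = Dirichlet(10, 28, 9, 14, 32).
For a Dirichlet(a₁,…,a_K) with all aᵢ > 1, the mode has j-th component (aⱼ − 1)/(Σaᵢ − K).
Here Σaᵢ = 93 and K = 5, so p_C = (9 − 1)/(93 − 5) = 8/88 ≈ 0.091.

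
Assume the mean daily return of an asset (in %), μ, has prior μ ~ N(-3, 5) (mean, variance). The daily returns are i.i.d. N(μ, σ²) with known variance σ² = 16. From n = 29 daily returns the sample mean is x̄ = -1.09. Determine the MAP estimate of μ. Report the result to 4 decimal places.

n = 29, x̄ = -1.09.
For a Normal prior and Normal likelihood with known variance, the posterior is Normal; its mode equals its mean, the precision-weighted average.
Prior precision 1/σ₀² = 1/5 = 0.2; data precision n/σ² = 29/16 = 1.8125.
μ̂ = (0.2·(-3) + 1.8125·(-1.09)) / (0.2 + 1.8125) = (-2.575625)/2.0125 = -4121/3220 ≈ -1.2798.

μ̂_MAP = -1.2798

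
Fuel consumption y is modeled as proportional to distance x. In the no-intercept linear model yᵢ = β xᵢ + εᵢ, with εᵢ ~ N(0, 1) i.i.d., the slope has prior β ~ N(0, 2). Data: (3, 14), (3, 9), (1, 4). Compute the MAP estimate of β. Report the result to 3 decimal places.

β̂_MAP = 3.744

log p(β | y) = −Σ(yᵢ − βxᵢ)²/(2·1) − β²/(2·2) + const.
Setting the derivative to zero: Σxᵢ(yᵢ − βxᵢ)/1 − β/2 = 0, so β = Σxᵢyᵢ / (Σxᵢ² + σ²/τ²).
Σxᵢyᵢ = 3·14 + 3·9 + 1·4 = 73; Σxᵢ² = 19; σ²/τ² = 0.5.
β̂_MAP = 73 / (19 + 0.5) = 73/19.5 ≈ 3.744.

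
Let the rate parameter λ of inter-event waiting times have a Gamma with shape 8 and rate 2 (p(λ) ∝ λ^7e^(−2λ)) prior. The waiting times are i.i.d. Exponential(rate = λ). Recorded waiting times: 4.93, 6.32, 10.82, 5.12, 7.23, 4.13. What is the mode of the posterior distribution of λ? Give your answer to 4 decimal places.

λ̂_MAP = 0.3206

The Exponential(rate=λ) likelihood is ∝ λ^n e^(−λΣtᵢ). Here n = 6 and Σtᵢ = 4.93 + 6.32 + 10.82 + 5.12 + 7.23 + 4.13 = 38.55.
Posterior ∝ λ^7e^(−2λ) · λ^6e^(−38.55λ) = λ^13e^(−40.55λ), i.e. Gamma(14, 40.55).
Mode = (a−1)/b = 13/40.55 ≈ 0.3206.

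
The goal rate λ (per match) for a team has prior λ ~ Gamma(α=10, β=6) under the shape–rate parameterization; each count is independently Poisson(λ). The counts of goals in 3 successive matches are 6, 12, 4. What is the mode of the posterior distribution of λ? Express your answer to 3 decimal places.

Σxᵢ = 6+12+4 = 22, with n = 3.
Posterior ∝ λ^9e^(−6λ) · λ^22e^(−3λ) = λ^31e^(−9λ), i.e. Gamma(shape=32, rate=9).
The mode of a Gamma(a, b) with a ≥ 1 (shape–rate) is (a−1)/b = 31/9 ≈ 3.444.

λ̂_MAP = 3.444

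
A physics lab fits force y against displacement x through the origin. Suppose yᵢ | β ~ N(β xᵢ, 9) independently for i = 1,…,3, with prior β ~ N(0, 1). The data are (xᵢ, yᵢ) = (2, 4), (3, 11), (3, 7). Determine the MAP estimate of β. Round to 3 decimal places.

log p(β | y) = −Σ(yᵢ − βxᵢ)²/(2·9) − β²/(2·1) + const.
Setting the derivative to zero: Σxᵢ(yᵢ − βxᵢ)/9 − β/1 = 0, so β = Σxᵢyᵢ / (Σxᵢ² + σ²/τ²).
Σxᵢyᵢ = 2·4 + 3·11 + 3·7 = 62; Σxᵢ² = 22; σ²/τ² = 9.
β̂_MAP = 62 / (22 + 9) = 62/31 ≈ 2.000.

β̂_MAP = 2.000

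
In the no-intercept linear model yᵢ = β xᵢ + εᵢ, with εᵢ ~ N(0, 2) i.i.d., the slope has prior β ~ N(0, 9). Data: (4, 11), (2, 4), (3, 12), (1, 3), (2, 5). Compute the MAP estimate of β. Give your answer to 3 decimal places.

log p(β | y) = −Σ(yᵢ − βxᵢ)²/(2·2) − β²/(2·9) + const.
Setting the derivative to zero: Σxᵢ(yᵢ − βxᵢ)/2 − β/9 = 0, so β = Σxᵢyᵢ / (Σxᵢ² + σ²/τ²).
Σxᵢyᵢ = 4·11 + 2·4 + 3·12 + 1·3 + 2·5 = 101; Σxᵢ² = 34; σ²/τ² = 2/9.
β̂_MAP = 101 / (34 + 2/9) = 101/(308/9) = 909/308 ≈ 2.951.

β̂_MAP = 2.951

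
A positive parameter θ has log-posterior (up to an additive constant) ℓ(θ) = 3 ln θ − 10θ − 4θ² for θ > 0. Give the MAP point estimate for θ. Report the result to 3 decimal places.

θ̂_MAP = 0.250

ℓ'(θ) = 3/θ − 10 − 8θ. Setting this to zero and multiplying by θ: 8θ² + 10θ − 3 = 0.
θ = (−10 + √(10² + 4·8·3)) / (2·8) = (−10 + √196) / 16 = (−10 + 14)/16 = 1/4.
ℓ''(θ) = −3/θ² − 8 < 0, confirming a maximum.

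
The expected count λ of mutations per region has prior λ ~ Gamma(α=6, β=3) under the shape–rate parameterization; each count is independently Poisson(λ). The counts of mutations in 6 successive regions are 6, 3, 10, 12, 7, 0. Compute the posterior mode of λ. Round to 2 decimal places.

Σxᵢ = 6+3+10+12+7+0 = 38, with n = 6.
Posterior ∝ λ^5e^(−3λ) · λ^38e^(−6λ) = λ^43e^(−9λ), i.e. Gamma(shape=44, rate=9).
The mode of a Gamma(a, b) with a ≥ 1 (shape–rate) is (a−1)/b = 43/9 ≈ 4.78.

λ̂_MAP = 4.78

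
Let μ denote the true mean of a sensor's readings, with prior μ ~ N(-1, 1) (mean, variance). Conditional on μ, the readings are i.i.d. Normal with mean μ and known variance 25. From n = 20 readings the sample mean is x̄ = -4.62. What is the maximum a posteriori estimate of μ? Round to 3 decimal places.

μ̂_MAP = -2.609

n = 20, x̄ = -4.62.
For a Normal prior and Normal likelihood with known variance, the posterior is Normal; its mode equals its mean, the precision-weighted average.
Prior precision 1/σ₀² = 1/1 = 1; data precision n/σ² = 20/25 = 0.8.
μ̂ = (1·(-1) + 0.8·(-4.62)) / (1 + 0.8) = (-4.696)/1.8 = -587/225 ≈ -2.609.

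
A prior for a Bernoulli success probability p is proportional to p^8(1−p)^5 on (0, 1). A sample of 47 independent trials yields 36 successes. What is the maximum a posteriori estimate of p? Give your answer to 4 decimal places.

p̂_MAP = 0.7333

The prior density ∝ p^8(1−p)^5 is the kernel of Beta(9, 6).
Data: 36 successes in 47 trials. The binomial likelihood contributes p^36(1−p)^11, so the posterior is Beta(9+36, 6+11) = Beta(45, 17).
For Beta(a, b) with a, b > 1 the mode is (a−1)/(a+b−2) = 44/60 ≈ 0.7333.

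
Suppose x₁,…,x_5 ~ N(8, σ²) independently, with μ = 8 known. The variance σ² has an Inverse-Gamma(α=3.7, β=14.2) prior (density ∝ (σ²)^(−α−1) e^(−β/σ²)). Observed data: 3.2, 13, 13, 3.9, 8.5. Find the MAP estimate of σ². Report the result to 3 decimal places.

Sum of squared deviations about the known mean: SS = (3.2−8)² + (13−8)² + (13−8)² + (3.9−8)² + (8.5−8)² = 90.1.
The Normal likelihood contributes (σ²)^(−n/2) exp(−SS/(2σ²)), so the posterior is Inverse-Gamma(α + n/2, β + SS/2) = Inverse-Gamma(6.2, 59.25).
The mode of Inverse-Gamma(a, b) is b/(a+1) = 59.25/7.2 ≈ 8.229.

σ̂²_MAP = 8.229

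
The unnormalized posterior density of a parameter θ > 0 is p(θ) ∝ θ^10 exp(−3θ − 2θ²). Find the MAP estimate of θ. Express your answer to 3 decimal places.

θ̂_MAP = 1.250

ℓ'(θ) = 10/θ − 3 − 4θ. Setting this to zero and multiplying by θ: 4θ² + 3θ − 10 = 0.
θ = (−3 + √(3² + 4·4·10)) / (2·4) = (−3 + √169) / 8 = (−3 + 13)/8 = 5/4.
ℓ''(θ) = −10/θ² − 4 < 0, confirming a maximum.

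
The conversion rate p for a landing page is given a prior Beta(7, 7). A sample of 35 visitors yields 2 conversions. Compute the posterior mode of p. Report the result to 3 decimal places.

Prior: Beta(7, 7).
Data: 2 successes in 35 trials. The binomial likelihood contributes p^2(1−p)^33, so the posterior is Beta(7+2, 7+33) = Beta(9, 40).
For Beta(a, b) with a, b > 1 the mode is (a−1)/(a+b−2) = 8/47 ≈ 0.170.

p̂_MAP = 0.170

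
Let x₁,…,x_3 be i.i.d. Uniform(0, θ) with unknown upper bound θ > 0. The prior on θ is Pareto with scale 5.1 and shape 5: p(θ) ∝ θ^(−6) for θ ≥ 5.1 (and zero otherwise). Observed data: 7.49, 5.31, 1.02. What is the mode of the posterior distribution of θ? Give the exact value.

The Uniform(0, θ) likelihood is θ^(−n) for θ ≥ max(xᵢ), zero otherwise. Here max(xᵢ) = 7.49.
Posterior ∝ θ^(−6) · θ^(−3) = θ^(−9) on θ ≥ max(5.1, 7.49) = 7.49.
This density is strictly decreasing in θ, so the posterior mode lies at the lower boundary of the support.

θ̂_MAP = 7.49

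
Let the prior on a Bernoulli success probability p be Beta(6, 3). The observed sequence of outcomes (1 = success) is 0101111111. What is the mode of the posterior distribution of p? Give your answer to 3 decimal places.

Prior: Beta(6, 3).
Data: 8 successes in 10 trials (from the sequence). The binomial likelihood contributes p^8(1−p)^2, so the posterior is Beta(6+8, 3+2) = Beta(14, 5).
For Beta(a, b) with a, b > 1 the mode is (a−1)/(a+b−2) = 13/17 ≈ 0.765.

p̂_MAP = 0.765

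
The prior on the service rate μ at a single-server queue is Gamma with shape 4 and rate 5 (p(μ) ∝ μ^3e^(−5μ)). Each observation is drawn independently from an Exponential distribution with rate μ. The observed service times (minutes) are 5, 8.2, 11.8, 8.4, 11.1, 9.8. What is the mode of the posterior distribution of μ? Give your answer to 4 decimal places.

μ̂_MAP = 0.1518

The Exponential(rate=μ) likelihood is ∝ μ^n e^(−μΣtᵢ). Here n = 6 and Σtᵢ = 5 + 8.2 + 11.8 + 8.4 + 11.1 + 9.8 = 54.3.
Posterior ∝ μ^3e^(−5μ) · μ^6e^(−54.3μ) = μ^9e^(−59.3μ), i.e. Gamma(10, 59.3).
Mode = (a−1)/b = 9/59.3 ≈ 0.1518.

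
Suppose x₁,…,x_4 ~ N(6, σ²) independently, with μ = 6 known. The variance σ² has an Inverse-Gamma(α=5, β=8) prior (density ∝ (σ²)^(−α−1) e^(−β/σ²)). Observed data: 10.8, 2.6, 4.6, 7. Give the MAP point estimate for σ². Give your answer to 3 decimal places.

Sum of squared deviations about the known mean: SS = (10.8−6)² + (2.6−6)² + (4.6−6)² + (7−6)² = 37.56.
The Normal likelihood contributes (σ²)^(−n/2) exp(−SS/(2σ²)), so the posterior is Inverse-Gamma(α + n/2, β + SS/2) = Inverse-Gamma(7, 26.78).
The mode of Inverse-Gamma(a, b) is b/(a+1) = 26.78/8 ≈ 3.348.

σ̂²_MAP = 3.348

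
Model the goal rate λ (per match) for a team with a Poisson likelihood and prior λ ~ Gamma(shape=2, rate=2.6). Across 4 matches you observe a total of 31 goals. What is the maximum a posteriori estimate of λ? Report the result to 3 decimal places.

Σxᵢ = 31, n = 4.
Posterior ∝ λe^(−2.6λ) · λ^31e^(−4λ) = λ^32e^(−6.6λ), i.e. Gamma(shape=33, rate=6.6).
The mode of a Gamma(a, b) with a ≥ 1 (shape–rate) is (a−1)/b = 32/6.6 ≈ 4.848.

λ̂_MAP = 4.848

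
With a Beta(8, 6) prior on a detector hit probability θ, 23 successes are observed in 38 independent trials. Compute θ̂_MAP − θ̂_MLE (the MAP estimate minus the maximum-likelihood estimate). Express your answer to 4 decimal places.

MAP − MLE = -0.0053

Posterior is Beta(31, 21); MAP = (31−1)/(52−2) = 30/50 ≈ 0.60000.
MLE ignores the prior: θ̂_MLE = k/n = 23/38 ≈ 0.60526.
Difference = 30/50 − 23/38 = -1/190 ≈ -0.0053.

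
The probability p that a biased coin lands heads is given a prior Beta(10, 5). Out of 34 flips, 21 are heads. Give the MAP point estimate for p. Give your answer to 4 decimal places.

p̂_MAP = 0.6383

Prior: Beta(10, 5).
Data: 21 successes in 34 trials. The binomial likelihood contributes p^21(1−p)^13, so the posterior is Beta(10+21, 5+13) = Beta(31, 18).
For Beta(a, b) with a, b > 1 the mode is (a−1)/(a+b−2) = 30/47 ≈ 0.6383.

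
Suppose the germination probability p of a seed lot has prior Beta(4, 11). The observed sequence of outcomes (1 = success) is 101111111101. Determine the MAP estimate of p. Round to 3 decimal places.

p̂_MAP = 0.520

Prior: Beta(4, 11).
Data: 10 successes in 12 trials (from the sequence). The binomial likelihood contributes p^10(1−p)^2, so the posterior is Beta(4+10, 11+2) = Beta(14, 13).
For Beta(a, b) with a, b > 1 the mode is (a−1)/(a+b−2) = 13/25 ≈ 0.520.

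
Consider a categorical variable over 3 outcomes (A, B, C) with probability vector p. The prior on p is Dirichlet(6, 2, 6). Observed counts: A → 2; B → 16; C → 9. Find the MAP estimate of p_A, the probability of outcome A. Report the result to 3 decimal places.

The posterior is Dirichlet(αᵢ + nᵢ) = Dirichlet(8, 18, 15).
For a Dirichlet(a₁,…,a_K) with all aᵢ > 1, the mode has j-th component (aⱼ − 1)/(Σaᵢ − K).
Here Σaᵢ = 41 and K = 3, so p_A = (8 − 1)/(41 − 3) = 7/38 ≈ 0.184.

MAP estimate of p_A = 0.184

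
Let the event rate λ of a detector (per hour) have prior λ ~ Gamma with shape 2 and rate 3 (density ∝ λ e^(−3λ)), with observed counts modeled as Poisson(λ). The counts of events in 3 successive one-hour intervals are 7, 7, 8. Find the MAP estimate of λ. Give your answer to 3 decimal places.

λ̂_MAP = 3.833

Σxᵢ = 7+7+8 = 22, with n = 3.
Posterior ∝ λe^(−3λ) · λ^22e^(−3λ) = λ^23e^(−6λ), i.e. Gamma(shape=24, rate=6).
The mode of a Gamma(a, b) with a ≥ 1 (shape–rate) is (a−1)/b = 23/6 ≈ 3.833.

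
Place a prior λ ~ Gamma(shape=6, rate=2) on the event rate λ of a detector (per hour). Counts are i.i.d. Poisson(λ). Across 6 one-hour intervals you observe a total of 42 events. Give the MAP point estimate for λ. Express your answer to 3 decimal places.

λ̂_MAP = 5.875

Σxᵢ = 42, n = 6.
Posterior ∝ λ^5e^(−2λ) · λ^42e^(−6λ) = λ^47e^(−8λ), i.e. Gamma(shape=48, rate=8).
The mode of a Gamma(a, b) with a ≥ 1 (shape–rate) is (a−1)/b = 47/8 ≈ 5.875.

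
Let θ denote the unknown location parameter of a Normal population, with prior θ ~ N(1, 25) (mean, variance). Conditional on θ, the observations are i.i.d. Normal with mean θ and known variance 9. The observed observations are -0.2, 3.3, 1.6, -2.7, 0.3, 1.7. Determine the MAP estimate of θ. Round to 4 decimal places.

n = 6; x̄ = ((-0.2) + 3.3 + 1.6 + (-2.7) + 0.3 + 1.7)/6 = 4/6 = 2/3 ≈ 0.6667.
For a Normal prior and Normal likelihood with known variance, the posterior is Normal; its mode equals its mean, the precision-weighted average.
Prior precision 1/σ₀² = 1/25 = 0.04; data precision n/σ² = 6/9 = 2/3.
θ̂ = (0.04·1 + (2/3)·(2/3)) / (0.04 + 2/3) = (109/225)/(53/75) = 109/159 ≈ 0.6855.

θ̂_MAP = 0.6855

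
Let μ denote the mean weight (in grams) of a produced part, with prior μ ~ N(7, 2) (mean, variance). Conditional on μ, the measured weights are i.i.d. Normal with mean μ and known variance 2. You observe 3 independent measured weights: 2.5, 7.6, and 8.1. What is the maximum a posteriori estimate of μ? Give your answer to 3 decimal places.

μ̂_MAP = 6.300

n = 3; x̄ = (2.5 + 7.6 + 8.1)/3 = 18.2/3 = 91/15 ≈ 6.0667.
For a Normal prior and Normal likelihood with known variance, the posterior is Normal; its mode equals its mean, the precision-weighted average.
Prior precision 1/σ₀² = 1/2 = 0.5; data precision n/σ² = 3/2 = 1.5.
μ̂ = (0.5·7 + 1.5·(91/15)) / (0.5 + 1.5) = 12.6/2 = 6.300.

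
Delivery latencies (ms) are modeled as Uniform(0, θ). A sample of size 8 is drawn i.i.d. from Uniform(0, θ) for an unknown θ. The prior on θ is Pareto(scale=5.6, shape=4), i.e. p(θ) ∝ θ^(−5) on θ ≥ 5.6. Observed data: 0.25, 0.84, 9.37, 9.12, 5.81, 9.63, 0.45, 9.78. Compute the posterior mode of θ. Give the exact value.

θ̂_MAP = 9.78

The Uniform(0, θ) likelihood is θ^(−n) for θ ≥ max(xᵢ), zero otherwise. Here max(xᵢ) = 9.78.
Posterior ∝ θ^(−5) · θ^(−8) = θ^(−13) on θ ≥ max(5.6, 9.78) = 9.78.
This density is strictly decreasing in θ, so the posterior mode lies at the lower boundary of the support.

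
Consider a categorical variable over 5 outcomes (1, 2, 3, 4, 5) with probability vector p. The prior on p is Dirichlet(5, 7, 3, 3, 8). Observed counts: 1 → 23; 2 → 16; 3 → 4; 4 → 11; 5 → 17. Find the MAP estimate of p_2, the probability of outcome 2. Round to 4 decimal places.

MAP estimate: 0.2391

The posterior is Dirichlet(αᵢ + nᵢ) = Dirichlet(28, 23, 7, 14, 25).
For a Dirichlet(a₁,…,a_K) with all aᵢ > 1, the mode has j-th component (aⱼ − 1)/(Σaᵢ − K).
Here Σaᵢ = 97 and K = 5, so p_2 = (23 − 1)/(97 − 5) = 22/92 ≈ 0.2391.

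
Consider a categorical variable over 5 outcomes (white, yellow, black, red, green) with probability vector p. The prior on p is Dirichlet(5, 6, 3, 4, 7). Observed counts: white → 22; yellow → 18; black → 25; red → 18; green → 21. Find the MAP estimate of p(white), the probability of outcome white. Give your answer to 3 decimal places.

The posterior is Dirichlet(αᵢ + nᵢ) = Dirichlet(27, 24, 28, 22, 28).
For a Dirichlet(a₁,…,a_K) with all aᵢ > 1, the mode has j-th component (aⱼ − 1)/(Σaᵢ − K).
Here Σaᵢ = 129 and K = 5, so p(white) = (27 − 1)/(129 − 5) = 26/124 ≈ 0.210.

MAP estimate of p(white) = 0.210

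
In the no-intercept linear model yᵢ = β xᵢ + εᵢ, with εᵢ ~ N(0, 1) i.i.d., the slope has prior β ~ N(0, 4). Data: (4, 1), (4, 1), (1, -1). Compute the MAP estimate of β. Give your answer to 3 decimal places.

log p(β | y) = −Σ(yᵢ − βxᵢ)²/(2·1) − β²/(2·4) + const.
Setting the derivative to zero: Σxᵢ(yᵢ − βxᵢ)/1 − β/4 = 0, so β = Σxᵢyᵢ / (Σxᵢ² + σ²/τ²).
Σxᵢyᵢ = 4·1 + 4·1 + 1·(-1) = 7; Σxᵢ² = 33; σ²/τ² = 0.25.
β̂_MAP = 7 / (33 + 0.25) = 7/33.25 ≈ 0.211.

β̂_MAP = 0.211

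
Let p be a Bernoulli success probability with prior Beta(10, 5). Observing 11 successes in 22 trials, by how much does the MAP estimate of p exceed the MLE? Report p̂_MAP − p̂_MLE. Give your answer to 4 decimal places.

MAP − MLE = 0.0714

Posterior is Beta(21, 16); MAP = (21−1)/(37−2) = 20/35 ≈ 0.57143.
MLE ignores the prior: p̂_MLE = k/n = 11/22 ≈ 0.50000.
Difference = 20/35 − 11/22 = 1/14 ≈ 0.0714.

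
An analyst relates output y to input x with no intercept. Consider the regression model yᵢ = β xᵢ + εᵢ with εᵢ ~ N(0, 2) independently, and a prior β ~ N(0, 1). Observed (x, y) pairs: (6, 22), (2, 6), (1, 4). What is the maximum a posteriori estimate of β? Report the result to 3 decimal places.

log p(β | y) = −Σ(yᵢ − βxᵢ)²/(2·2) − β²/(2·1) + const.
Setting the derivative to zero: Σxᵢ(yᵢ − βxᵢ)/2 − β/1 = 0, so β = Σxᵢyᵢ / (Σxᵢ² + σ²/τ²).
Σxᵢyᵢ = 6·22 + 2·6 + 1·4 = 148; Σxᵢ² = 41; σ²/τ² = 2.
β̂_MAP = 148 / (41 + 2) = 148/43 ≈ 3.442.

β̂_MAP = 3.442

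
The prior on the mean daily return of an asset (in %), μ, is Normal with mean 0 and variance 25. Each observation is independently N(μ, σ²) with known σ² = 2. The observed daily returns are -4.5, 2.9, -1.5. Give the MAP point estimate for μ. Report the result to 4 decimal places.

n = 3; x̄ = ((-4.5) + 2.9 + (-1.5))/3 = -3.1/3 = -31/30 ≈ -1.0333.
For a Normal prior and Normal likelihood with known variance, the posterior is Normal; its mode equals its mean, the precision-weighted average.
Prior precision 1/σ₀² = 1/25 = 0.04; data precision n/σ² = 3/2 = 1.5.
μ̂ = (0.04·0 + 1.5·(-31/30)) / (0.04 + 1.5) = (-1.55)/1.54 = -155/154 ≈ -1.0065.

μ̂_MAP = -1.0065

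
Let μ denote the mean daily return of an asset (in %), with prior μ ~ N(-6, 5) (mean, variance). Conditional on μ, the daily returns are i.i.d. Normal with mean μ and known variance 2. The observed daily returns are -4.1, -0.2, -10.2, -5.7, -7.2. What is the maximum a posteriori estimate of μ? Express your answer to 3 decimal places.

n = 5; x̄ = ((-4.1) + (-0.2) + (-10.2) + (-5.7) + (-7.2))/5 = -27.4/5 = -5.48.
For a Normal prior and Normal likelihood with known variance, the posterior is Normal; its mode equals its mean, the precision-weighted average.
Prior precision 1/σ₀² = 1/5 = 0.2; data precision n/σ² = 5/2 = 2.5.
μ̂ = (0.2·(-6) + 2.5·(-5.48)) / (0.2 + 2.5) = (-14.9)/2.7 = -149/27 ≈ -5.519.

μ̂_MAP = -5.519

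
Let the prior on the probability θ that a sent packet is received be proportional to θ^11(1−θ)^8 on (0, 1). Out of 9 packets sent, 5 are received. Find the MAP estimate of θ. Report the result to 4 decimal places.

The prior density ∝ θ^11(1−θ)^8 is the kernel of Beta(12, 9).
Data: 5 successes in 9 trials. The binomial likelihood contributes θ^5(1−θ)^4, so the posterior is Beta(12+5, 9+4) = Beta(17, 13).
For Beta(a, b) with a, b > 1 the mode is (a−1)/(a+b−2) = 16/28 ≈ 0.5714.

θ̂_MAP = 0.5714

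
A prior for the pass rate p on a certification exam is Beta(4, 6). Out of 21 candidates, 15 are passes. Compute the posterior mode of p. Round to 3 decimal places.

Prior: Beta(4, 6).
Data: 15 successes in 21 trials. The binomial likelihood contributes p^15(1−p)^6, so the posterior is Beta(4+15, 6+6) = Beta(19, 12).
For Beta(a, b) with a, b > 1 the mode is (a−1)/(a+b−2) = 18/29 ≈ 0.621.

p̂_MAP = 0.621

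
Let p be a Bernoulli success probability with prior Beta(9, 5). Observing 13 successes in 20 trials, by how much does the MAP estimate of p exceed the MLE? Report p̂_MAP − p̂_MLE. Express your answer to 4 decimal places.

MAP − MLE = 0.0063

Posterior is Beta(22, 12); MAP = (22−1)/(34−2) = 21/32 ≈ 0.65625.
MLE ignores the prior: p̂_MLE = k/n = 13/20 ≈ 0.65000.
Difference = 21/32 − 13/20 = 1/160 ≈ 0.0063.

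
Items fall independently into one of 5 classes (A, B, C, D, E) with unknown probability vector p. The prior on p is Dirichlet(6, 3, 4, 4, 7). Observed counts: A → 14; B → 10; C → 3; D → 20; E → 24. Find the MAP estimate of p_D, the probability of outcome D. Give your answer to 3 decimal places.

MAP estimate of p_D = 0.256

The posterior is Dirichlet(αᵢ + nᵢ) = Dirichlet(20, 13, 7, 24, 31).
For a Dirichlet(a₁,…,a_K) with all aᵢ > 1, the mode has j-th component (aⱼ − 1)/(Σaᵢ − K).
Here Σaᵢ = 95 and K = 5, so p_D = (24 − 1)/(95 − 5) = 23/90 ≈ 0.256.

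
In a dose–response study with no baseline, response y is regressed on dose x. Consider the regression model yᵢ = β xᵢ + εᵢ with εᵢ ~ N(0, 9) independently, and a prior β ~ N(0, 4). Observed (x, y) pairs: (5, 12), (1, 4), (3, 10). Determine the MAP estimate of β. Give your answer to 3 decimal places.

β̂_MAP = 2.523

log p(β | y) = −Σ(yᵢ − βxᵢ)²/(2·9) − β²/(2·4) + const.
Setting the derivative to zero: Σxᵢ(yᵢ − βxᵢ)/9 − β/4 = 0, so β = Σxᵢyᵢ / (Σxᵢ² + σ²/τ²).
Σxᵢyᵢ = 5·12 + 1·4 + 3·10 = 94; Σxᵢ² = 35; σ²/τ² = 2.25.
β̂_MAP = 94 / (35 + 2.25) = 94/37.25 ≈ 2.523.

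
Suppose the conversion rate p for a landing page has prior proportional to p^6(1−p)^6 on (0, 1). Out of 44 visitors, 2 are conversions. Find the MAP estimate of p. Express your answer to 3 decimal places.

p̂_MAP = 0.143

The prior density ∝ p^6(1−p)^6 is the kernel of Beta(7, 7).
Data: 2 successes in 44 trials. The binomial likelihood contributes p^2(1−p)^42, so the posterior is Beta(7+2, 7+42) = Beta(9, 49).
For Beta(a, b) with a, b > 1 the mode is (a−1)/(a+b−2) = 8/56 ≈ 0.143.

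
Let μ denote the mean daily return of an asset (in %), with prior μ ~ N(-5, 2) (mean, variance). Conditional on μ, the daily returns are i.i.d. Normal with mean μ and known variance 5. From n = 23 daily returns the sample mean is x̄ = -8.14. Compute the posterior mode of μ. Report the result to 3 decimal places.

μ̂_MAP = -7.832

n = 23, x̄ = -8.14.
For a Normal prior and Normal likelihood with known variance, the posterior is Normal; its mode equals its mean, the precision-weighted average.
Prior precision 1/σ₀² = 1/2 = 0.5; data precision n/σ² = 23/5 = 4.6.
μ̂ = (0.5·(-5) + 4.6·(-8.14)) / (0.5 + 4.6) = (-39.944)/5.1 = -9986/1275 ≈ -7.832.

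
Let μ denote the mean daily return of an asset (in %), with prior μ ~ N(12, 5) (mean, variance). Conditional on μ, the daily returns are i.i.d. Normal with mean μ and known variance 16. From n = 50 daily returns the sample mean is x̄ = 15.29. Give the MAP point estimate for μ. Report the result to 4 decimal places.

μ̂_MAP = 15.0921

n = 50, x̄ = 15.29.
For a Normal prior and Normal likelihood with known variance, the posterior is Normal; its mode equals its mean, the precision-weighted average.
Prior precision 1/σ₀² = 1/5 = 0.2; data precision n/σ² = 50/16 = 3.125.
μ̂ = (0.2·12 + 3.125·15.29) / (0.2 + 3.125) = 50.18125/3.325 = 1147/76 ≈ 15.0921.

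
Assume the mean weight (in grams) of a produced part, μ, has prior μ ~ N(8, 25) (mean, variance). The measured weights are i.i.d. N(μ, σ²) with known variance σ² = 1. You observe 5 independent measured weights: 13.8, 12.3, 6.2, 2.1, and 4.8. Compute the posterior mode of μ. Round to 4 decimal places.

μ̂_MAP = 7.8413

n = 5; x̄ = (13.8 + 12.3 + 6.2 + 2.1 + 4.8)/5 = 39.2/5 = 7.84.
For a Normal prior and Normal likelihood with known variance, the posterior is Normal; its mode equals its mean, the precision-weighted average.
Prior precision 1/σ₀² = 1/25 = 0.04; data precision n/σ² = 5/1 = 5.
μ̂ = (0.04·8 + 5·7.84) / (0.04 + 5) = 39.52/5.04 = 494/63 ≈ 7.8413.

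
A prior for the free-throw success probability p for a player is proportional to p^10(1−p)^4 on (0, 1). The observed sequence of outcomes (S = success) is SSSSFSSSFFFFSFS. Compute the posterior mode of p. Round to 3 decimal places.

The prior density ∝ p^10(1−p)^4 is the kernel of Beta(11, 5).
Data: 9 successes in 15 trials (from the sequence). The binomial likelihood contributes p^9(1−p)^6, so the posterior is Beta(11+9, 5+6) = Beta(20, 11).
For Beta(a, b) with a, b > 1 the mode is (a−1)/(a+b−2) = 19/29 ≈ 0.655.

p̂_MAP = 0.655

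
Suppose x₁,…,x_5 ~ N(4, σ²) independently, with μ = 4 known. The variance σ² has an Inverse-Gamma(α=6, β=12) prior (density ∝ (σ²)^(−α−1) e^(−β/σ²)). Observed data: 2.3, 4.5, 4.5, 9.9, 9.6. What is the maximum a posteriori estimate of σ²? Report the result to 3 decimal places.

Sum of squared deviations about the known mean: SS = (2.3−4)² + (4.5−4)² + (4.5−4)² + (9.9−4)² + (9.6−4)² = 69.56.
The Normal likelihood contributes (σ²)^(−n/2) exp(−SS/(2σ²)), so the posterior is Inverse-Gamma(α + n/2, β + SS/2) = Inverse-Gamma(8.5, 46.78).
The mode of Inverse-Gamma(a, b) is b/(a+1) = 46.78/9.5 ≈ 4.924.

σ̂²_MAP = 4.924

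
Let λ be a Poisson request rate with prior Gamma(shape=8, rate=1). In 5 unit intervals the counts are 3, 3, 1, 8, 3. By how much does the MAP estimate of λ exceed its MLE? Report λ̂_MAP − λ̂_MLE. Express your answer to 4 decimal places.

MAP − MLE = 0.5667

Σxᵢ = 18. Posterior is Gamma(26, 6); MAP = (26−1)/6 = 25/6 ≈ 4.16667.
MLE = x̄ = 18/5 ≈ 3.60000.
Difference = 25/6 − 18/5 = 17/30 ≈ 0.5667.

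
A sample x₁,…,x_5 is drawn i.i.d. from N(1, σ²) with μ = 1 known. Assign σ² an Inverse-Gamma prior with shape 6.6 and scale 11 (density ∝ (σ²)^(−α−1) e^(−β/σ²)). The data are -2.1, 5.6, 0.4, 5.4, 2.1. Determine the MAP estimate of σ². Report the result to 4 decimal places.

σ̂²_MAP = 3.6485

Sum of squared deviations about the known mean: SS = (-2.1−1)² + (5.6−1)² + (0.4−1)² + (5.4−1)² + (2.1−1)² = 51.7.
The Normal likelihood contributes (σ²)^(−n/2) exp(−SS/(2σ²)), so the posterior is Inverse-Gamma(α + n/2, β + SS/2) = Inverse-Gamma(9.1, 36.85).
The mode of Inverse-Gamma(a, b) is b/(a+1) = 36.85/10.1 ≈ 3.6485.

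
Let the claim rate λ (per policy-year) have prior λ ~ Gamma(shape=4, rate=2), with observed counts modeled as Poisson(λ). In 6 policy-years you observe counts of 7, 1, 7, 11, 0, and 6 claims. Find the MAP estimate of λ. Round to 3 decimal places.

λ̂_MAP = 4.375

Σxᵢ = 7+1+7+11+0+6 = 32, with n = 6.
Posterior ∝ λ^3e^(−2λ) · λ^32e^(−6λ) = λ^35e^(−8λ), i.e. Gamma(shape=36, rate=8).
The mode of a Gamma(a, b) with a ≥ 1 (shape–rate) is (a−1)/b = 35/8 ≈ 4.375.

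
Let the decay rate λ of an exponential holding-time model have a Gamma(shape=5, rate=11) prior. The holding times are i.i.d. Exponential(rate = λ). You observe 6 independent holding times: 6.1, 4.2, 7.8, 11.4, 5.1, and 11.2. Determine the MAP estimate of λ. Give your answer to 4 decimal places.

λ̂_MAP = 0.1761

The Exponential(rate=λ) likelihood is ∝ λ^n e^(−λΣtᵢ). Here n = 6 and Σtᵢ = 6.1 + 4.2 + 7.8 + 11.4 + 5.1 + 11.2 = 45.8.
Posterior ∝ λ^4e^(−11λ) · λ^6e^(−45.8λ) = λ^10e^(−56.8λ), i.e. Gamma(11, 56.8).
Mode = (a−1)/b = 10/56.8 ≈ 0.1761.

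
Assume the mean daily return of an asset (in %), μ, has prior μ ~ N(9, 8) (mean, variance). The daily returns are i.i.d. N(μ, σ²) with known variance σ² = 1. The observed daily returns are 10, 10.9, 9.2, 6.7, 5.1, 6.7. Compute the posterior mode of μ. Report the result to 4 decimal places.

n = 6; x̄ = (10 + 10.9 + 9.2 + 6.7 + 5.1 + 6.7)/6 = 48.6/6 = 8.1.
For a Normal prior and Normal likelihood with known variance, the posterior is Normal; its mode equals its mean, the precision-weighted average.
Prior precision 1/σ₀² = 1/8 = 0.125; data precision n/σ² = 6/1 = 6.
μ̂ = (0.125·9 + 6·8.1) / (0.125 + 6) = 49.725/6.125 = 1989/245 ≈ 8.1184.

μ̂_MAP = 8.1184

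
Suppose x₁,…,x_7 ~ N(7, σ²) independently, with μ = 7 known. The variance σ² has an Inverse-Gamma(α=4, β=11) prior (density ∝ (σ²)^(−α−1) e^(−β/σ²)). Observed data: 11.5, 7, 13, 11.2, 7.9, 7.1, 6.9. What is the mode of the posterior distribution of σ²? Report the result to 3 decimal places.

Sum of squared deviations about the known mean: SS = (11.5−7)² + (7−7)² + (13−7)² + (11.2−7)² + (7.9−7)² + (7.1−7)² + (6.9−7)² = 74.72.
The Normal likelihood contributes (σ²)^(−n/2) exp(−SS/(2σ²)), so the posterior is Inverse-Gamma(α + n/2, β + SS/2) = Inverse-Gamma(7.5, 48.36).
The mode of Inverse-Gamma(a, b) is b/(a+1) = 48.36/8.5 ≈ 5.689.

σ̂²_MAP = 5.689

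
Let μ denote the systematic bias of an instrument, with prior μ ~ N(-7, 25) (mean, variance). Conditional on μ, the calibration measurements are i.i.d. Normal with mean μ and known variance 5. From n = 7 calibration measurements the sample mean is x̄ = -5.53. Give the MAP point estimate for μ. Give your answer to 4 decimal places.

n = 7, x̄ = -5.53.
For a Normal prior and Normal likelihood with known variance, the posterior is Normal; its mode equals its mean, the precision-weighted average.
Prior precision 1/σ₀² = 1/25 = 0.04; data precision n/σ² = 7/5 = 1.4.
μ̂ = (0.04·(-7) + 1.4·(-5.53)) / (0.04 + 1.4) = (-8.022)/1.44 = -1337/240 ≈ -5.5708.

μ̂_MAP = -5.5708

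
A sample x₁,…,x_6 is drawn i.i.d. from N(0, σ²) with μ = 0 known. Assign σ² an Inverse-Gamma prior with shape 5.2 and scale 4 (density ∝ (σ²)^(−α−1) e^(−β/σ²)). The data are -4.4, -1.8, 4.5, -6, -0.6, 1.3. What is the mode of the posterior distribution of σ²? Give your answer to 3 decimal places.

σ̂²_MAP = 4.832

Sum of squared deviations about the known mean: SS = (-4.4−0)² + (-1.8−0)² + (4.5−0)² + (-6−0)² + (-0.6−0)² + (1.3−0)² = 80.9.
The Normal likelihood contributes (σ²)^(−n/2) exp(−SS/(2σ²)), so the posterior is Inverse-Gamma(α + n/2, β + SS/2) = Inverse-Gamma(8.2, 44.45).
The mode of Inverse-Gamma(a, b) is b/(a+1) = 44.45/9.2 ≈ 4.832.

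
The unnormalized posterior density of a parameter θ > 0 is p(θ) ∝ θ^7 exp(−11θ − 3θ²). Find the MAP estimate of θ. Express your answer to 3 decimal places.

ℓ'(θ) = 7/θ − 11 − 6θ. Setting this to zero and multiplying by θ: 6θ² + 11θ − 7 = 0.
θ = (−11 + √(11² + 4·6·7)) / (2·6) = (−11 + √289) / 12 = (−11 + 17)/12 = 1/2.
ℓ''(θ) = −7/θ² − 6 < 0, confirming a maximum.

θ̂_MAP = 0.500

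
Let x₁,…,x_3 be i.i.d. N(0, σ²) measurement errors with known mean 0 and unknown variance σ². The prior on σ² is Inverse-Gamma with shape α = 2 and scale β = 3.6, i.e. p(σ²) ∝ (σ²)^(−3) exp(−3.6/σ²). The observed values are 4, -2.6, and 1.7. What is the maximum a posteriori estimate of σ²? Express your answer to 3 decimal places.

σ̂²_MAP = 3.650

Sum of squared deviations about the known mean: SS = (4−0)² + (-2.6−0)² + (1.7−0)² = 25.65.
The Normal likelihood contributes (σ²)^(−n/2) exp(−SS/(2σ²)), so the posterior is Inverse-Gamma(α + n/2, β + SS/2) = Inverse-Gamma(3.5, 16.425).
The mode of Inverse-Gamma(a, b) is b/(a+1) = 16.425/4.5 ≈ 3.650.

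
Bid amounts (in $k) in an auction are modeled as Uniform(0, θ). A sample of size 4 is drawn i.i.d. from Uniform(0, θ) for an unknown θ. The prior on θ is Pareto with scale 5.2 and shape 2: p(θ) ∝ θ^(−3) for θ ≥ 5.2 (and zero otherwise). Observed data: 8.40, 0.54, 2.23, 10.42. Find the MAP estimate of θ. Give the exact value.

θ̂_MAP = 10.42

The Uniform(0, θ) likelihood is θ^(−n) for θ ≥ max(xᵢ), zero otherwise. Here max(xᵢ) = 10.42.
Posterior ∝ θ^(−3) · θ^(−4) = θ^(−7) on θ ≥ max(5.2, 10.42) = 10.42.
This density is strictly decreasing in θ, so the posterior mode lies at the lower boundary of the support.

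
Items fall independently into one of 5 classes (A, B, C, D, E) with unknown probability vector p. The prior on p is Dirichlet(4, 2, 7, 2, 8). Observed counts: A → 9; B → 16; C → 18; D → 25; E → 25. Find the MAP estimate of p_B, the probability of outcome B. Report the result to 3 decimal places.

The posterior is Dirichlet(αᵢ + nᵢ) = Dirichlet(13, 18, 25, 27, 33).
For a Dirichlet(a₁,…,a_K) with all aᵢ > 1, the mode has j-th component (aⱼ − 1)/(Σaᵢ − K).
Here Σaᵢ = 116 and K = 5, so p_B = (18 − 1)/(116 − 5) = 17/111 ≈ 0.153.

MAP estimate of p_B = 0.153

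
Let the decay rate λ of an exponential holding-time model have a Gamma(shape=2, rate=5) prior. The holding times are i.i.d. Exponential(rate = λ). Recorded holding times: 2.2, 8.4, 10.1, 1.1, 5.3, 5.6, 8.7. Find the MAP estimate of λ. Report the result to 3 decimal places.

The Exponential(rate=λ) likelihood is ∝ λ^n e^(−λΣtᵢ). Here n = 7 and Σtᵢ = 2.2 + 8.4 + 10.1 + 1.1 + 5.3 + 5.6 + 8.7 = 41.4.
Posterior ∝ λe^(−5λ) · λ^7e^(−41.4λ) = λ^8e^(−46.4λ), i.e. Gamma(9, 46.4).
Mode = (a−1)/b = 8/46.4 ≈ 0.172.

λ̂_MAP = 0.172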